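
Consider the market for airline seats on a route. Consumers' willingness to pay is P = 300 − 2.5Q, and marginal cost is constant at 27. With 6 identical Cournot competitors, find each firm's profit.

π_i = 608.4

Cournot with 6 identical firms: the symmetric best-response condition is 300 − 17.5q = 27. Each firm produces q = 15.6, total output Q = 93.6, price P = 66.
Each firm's profit = (66 − 27)·15.6 = 608.4.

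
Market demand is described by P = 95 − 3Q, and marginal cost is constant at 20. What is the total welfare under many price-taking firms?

TS = 937.5

Under competition P = MC = 20, so Q = (95 − 20)/3 = 25.
CS = ½·(95 − 20)·25 = 937.5; PS = (20 − 20)·25 = 0; TS = 937.5.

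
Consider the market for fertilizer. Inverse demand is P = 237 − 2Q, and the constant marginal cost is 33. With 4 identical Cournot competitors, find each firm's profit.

π_i = 832.32

With 4 symmetric Cournot firms, each firm's FOC gives 237 − 10q = 33, so q = 20.4, Q = 4·20.4 = 81.6, and P = 73.8.
Each firm's profit = (73.8 − 33)·20.4 = 832.32.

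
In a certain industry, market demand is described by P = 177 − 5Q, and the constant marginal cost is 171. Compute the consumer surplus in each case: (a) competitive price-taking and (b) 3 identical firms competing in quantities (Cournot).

Under competition P = MC = 171, so Q = (177 − 171)/5 = 1.2.
CS = ½·(177 − 171)·1.2 = 3.6.
Cournot with 3 identical firms: the symmetric best-response condition is 177 − 20q = 171. Each firm produces q = 0.3, total output Q = 0.9, price P = 172.5.
CS = ½·(177 − 172.5)·0.9 = 2.025.

Competition: CS = 3.6; Cournot: CS = 2.025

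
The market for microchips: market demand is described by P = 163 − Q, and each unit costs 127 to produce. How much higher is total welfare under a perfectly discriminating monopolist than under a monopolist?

A monopolist chooses Q where MR = MC. MR = 163 − 2Q; setting this equal to 127 gives Q = 18 and P = 145.
CS = ½·(163 − 145)·18 = 162; PS = (145 − 127)·18 = 324; TS = 486.
A perfectly discriminating monopolist sells every unit with P(Q) ≥ MC(Q), so output equals the competitive quantity Q = 36. Each buyer pays their reservation price, so CS = 0 and the firm captures all surplus.
TS = 648 (equal to competitive TS).
Change in total welfare: 648 − 486 = 162.

Total welfare rises by 162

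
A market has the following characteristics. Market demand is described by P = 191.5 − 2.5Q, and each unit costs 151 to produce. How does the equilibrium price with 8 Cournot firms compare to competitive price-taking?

Cournot: P = 155.5; Competition: P = 151

With 8 symmetric Cournot firms, each firm's FOC gives 191.5 − 22.5q = 151, so q = 1.8, Q = 8·1.8 = 14.4, and P = 155.5.
Perfect competition: P = MC = 151, so 191.5 − 2.5Q = 151 and Q = 16.2.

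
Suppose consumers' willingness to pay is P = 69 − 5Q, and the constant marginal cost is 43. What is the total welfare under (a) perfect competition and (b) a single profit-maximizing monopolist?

Competitive firms price at marginal cost: P = 43, giving Q = 5.2.
CS = ½·(69 − 43)·5.2 = 67.6; PS = (43 − 43)·5.2 = 0; TS = 67.6.
Monopoly sets MR = MC: 69 − 10Q = 43 ⇒ Q = 2.6, P = 69 − 5·2.6 = 56.
CS = ½·(69 − 56)·2.6 = 16.9; PS = (56 − 43)·2.6 = 33.8; TS = 50.7.

Competition: TS = 67.6; Monopoly: TS = 50.7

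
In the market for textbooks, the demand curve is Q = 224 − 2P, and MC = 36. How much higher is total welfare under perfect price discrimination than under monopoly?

TS rises by 1444

Inverting demand: P = 112 − 0.5Q.
The monopolist equates marginal revenue to marginal cost: 112 − Q = 36, so Q = 76. From demand, P = 74.
CS = ½·(112 − 74)·76 = 1444; PS = (74 − 36)·76 = 2888; TS = 4332.
A perfectly discriminating monopolist sells every unit with P(Q) ≥ MC(Q), so output equals the competitive quantity Q = 152. Each buyer pays their reservation price, so CS = 0 and the firm captures all surplus.
TS = 5776 (equal to competitive TS).
Change in total welfare: 5776 − 4332 = 1444.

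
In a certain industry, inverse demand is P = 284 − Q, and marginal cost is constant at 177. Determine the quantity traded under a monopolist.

The monopolist equates marginal revenue to marginal cost: 284 − 2Q = 177, so Q = 53.5. From demand, P = 230.5.

Q = 53.5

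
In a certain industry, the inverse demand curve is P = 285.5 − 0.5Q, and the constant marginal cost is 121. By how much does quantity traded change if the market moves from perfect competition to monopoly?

Perfect competition: P = MC = 121, so 285.5 − 0.5Q = 121 and Q = 329.
A monopolist chooses Q where MR = MC. MR = 285.5 − Q; setting this equal to 121 gives Q = 164.5 and P = 203.25.
Change in quantity traded: 164.5 − 329 = −164.5.

Quantity traded falls by 164.5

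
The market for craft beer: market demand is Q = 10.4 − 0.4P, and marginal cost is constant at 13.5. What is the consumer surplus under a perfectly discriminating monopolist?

CS = 0

Inverting demand: P = 26 − 2.5Q.
Under first-degree price discrimination the firm charges each unit its demand price and produces up to where P = MC, i.e. Q = 5. Consumer surplus is zero; producer surplus equals total surplus.
CS = 0.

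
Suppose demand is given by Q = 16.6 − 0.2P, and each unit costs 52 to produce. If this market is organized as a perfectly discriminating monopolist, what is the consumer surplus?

Inverting demand: P = 83 − 5Q.
With perfect price discrimination, output is the efficient level Q = 6.2 (where demand meets MC), but every buyer pays their willingness to pay: CS = 0 and PS = total surplus.
CS = 0.

CS = 0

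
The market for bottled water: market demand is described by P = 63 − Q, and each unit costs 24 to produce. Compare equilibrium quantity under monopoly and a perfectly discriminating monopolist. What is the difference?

Equilibrium quantity rises by 19.5

The monopolist equates marginal revenue to marginal cost: 63 − 2Q = 24, so Q = 19.5. From demand, P = 43.5.
A perfectly discriminating monopolist sells every unit with P(Q) ≥ MC(Q), so output equals the competitive quantity Q = 39. Each buyer pays their reservation price, so CS = 0 and the firm captures all surplus.
Change in equilibrium quantity: 39 − 19.5 = 19.5.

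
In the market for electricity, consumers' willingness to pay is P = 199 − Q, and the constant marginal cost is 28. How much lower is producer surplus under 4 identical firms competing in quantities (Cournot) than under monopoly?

Producer surplus falls by 2631.69

Monopoly sets MR = MC: 199 − 2Q = 28 ⇒ Q = 85.5, P = 199 − 85.5 = 113.5.
PS = (113.5 − 28)·85.5 = 7310.25.
In a 4-firm Cournot equilibrium, symmetry and the first-order condition give q = (199 − 28)/(5) = 34.2. So Q = 136.8 and P = 62.2.
PS = (62.2 − 28)·136.8 = 4678.56.
Change in producer surplus: 4678.56 − 7310.25 = −2631.69.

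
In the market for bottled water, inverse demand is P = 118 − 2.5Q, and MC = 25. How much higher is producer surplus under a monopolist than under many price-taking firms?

Producer surplus rises by 864.9

Perfect competition: P = MC = 25, so 118 − 2.5Q = 25 and Q = 37.2.
PS = (25 − 25)·37.2 = 0.
A monopolist chooses Q where MR = MC. MR = 118 − 5Q; setting this equal to 25 gives Q = 18.6 and P = 71.5.
PS = (71.5 − 25)·18.6 = 864.9.
Change in producer surplus: 864.9 − 0 = 864.9.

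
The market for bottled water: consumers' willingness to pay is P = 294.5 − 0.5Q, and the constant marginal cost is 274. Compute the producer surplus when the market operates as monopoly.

The monopolist equates marginal revenue to marginal cost: 294.5 − Q = 274, so Q = 20.5. From demand, P = 284.25.
PS = (284.25 − 274)·20.5 = 210.125.

PS = 210.125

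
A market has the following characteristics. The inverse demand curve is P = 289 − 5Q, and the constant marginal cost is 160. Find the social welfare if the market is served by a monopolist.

TS = 1248.075

A monopolist chooses Q where MR = MC. MR = 289 − 10Q; setting this equal to 160 gives Q = 12.9 and P = 224.5.
CS = ½·(289 − 224.5)·12.9 = 416.025; PS = (224.5 − 160)·12.9 = 832.05; TS = 1248.075.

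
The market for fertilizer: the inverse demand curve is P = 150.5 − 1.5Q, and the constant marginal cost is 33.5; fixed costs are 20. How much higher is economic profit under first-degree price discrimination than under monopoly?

The monopolist equates marginal revenue to marginal cost: 150.5 − 3Q = 33.5, so Q = 39. From demand, P = 92.
Profit = (92 − 33.5)·39 − 20 = 2261.5.
A perfectly discriminating monopolist sells every unit with P(Q) ≥ MC(Q), so output equals the competitive quantity Q = 78. Each buyer pays their reservation price, so CS = 0 and the firm captures all surplus.
PS equals the full surplus area, 4563. Profit = 4563 − 20 = 4543.
Change in economic profit: 4543 − 2261.5 = 2281.5.

π rises by 2281.5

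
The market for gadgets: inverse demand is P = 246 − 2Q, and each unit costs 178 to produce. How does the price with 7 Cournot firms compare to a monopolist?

Cournot: P = 186.5; Monopoly: P = 212

In a 7-firm Cournot equilibrium, symmetry and the first-order condition give q = (246 − 178)/(16) = 4.25. So Q = 29.75 and P = 186.5.
A monopolist chooses Q where MR = MC. MR = 246 − 4Q; setting this equal to 178 gives Q = 17 and P = 212.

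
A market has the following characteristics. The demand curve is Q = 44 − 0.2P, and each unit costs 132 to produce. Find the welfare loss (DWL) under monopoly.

Inverting demand: P = 220 − 5Q.
Under competition P = MC = 132, so Q = (220 − 132)/5 = 17.6.
A monopolist chooses Q where MR = MC. MR = 220 − 10Q; setting this equal to 132 gives Q = 8.8 and P = 176.
DWL is the triangle between Q = 8.8 and Q = 17.6: ½·(17.6 − 8.8)·(176 − 132) = 193.6.

DWL = 193.6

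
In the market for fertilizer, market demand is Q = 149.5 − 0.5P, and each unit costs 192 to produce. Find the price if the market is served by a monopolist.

Inverting demand: P = 299 − 2Q.
A monopolist chooses Q where MR = MC. MR = 299 − 4Q; setting this equal to 192 gives Q = 26.75 and P = 245.5.

P = 245.5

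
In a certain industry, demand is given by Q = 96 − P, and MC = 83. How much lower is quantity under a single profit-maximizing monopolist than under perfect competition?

Quantity falls by 6.5

Inverting demand: P = 96 − Q.
Competitive firms price at marginal cost: P = 83, giving Q = 13.
A monopolist chooses Q where MR = MC. MR = 96 − 2Q; setting this equal to 83 gives Q = 6.5 and P = 89.5.
Change in quantity: 6.5 − 13 = −6.5.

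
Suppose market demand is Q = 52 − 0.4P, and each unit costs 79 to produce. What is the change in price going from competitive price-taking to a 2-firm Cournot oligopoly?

Inverting demand: P = 130 − 2.5Q.
Perfect competition: P = MC = 79, so 130 − 2.5Q = 79 and Q = 20.4.
In a 2-firm Cournot equilibrium, symmetry and the first-order condition give q = (130 − 79)/(7.5) = 6.8. So Q = 13.6 and P = 96.
Change in price: 96 − 79 = 17.

Price rises by 17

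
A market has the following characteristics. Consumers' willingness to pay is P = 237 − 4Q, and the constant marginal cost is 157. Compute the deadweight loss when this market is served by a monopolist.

DWL = 200

Competitive firms price at marginal cost: P = 157, giving Q = 20.
A monopolist chooses Q where MR = MC. MR = 237 − 8Q; setting this equal to 157 gives Q = 10 and P = 197.
DWL is the triangle between Q = 10 and Q = 20: ½·(20 − 10)·(197 − 157) = 200.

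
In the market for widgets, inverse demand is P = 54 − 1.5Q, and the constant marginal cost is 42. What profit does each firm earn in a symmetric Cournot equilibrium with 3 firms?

π_i = 6

In a 3-firm Cournot equilibrium, symmetry and the first-order condition give q = (54 − 42)/(6) = 2. So Q = 6 and P = 45.
Each firm's profit = (45 − 42)·2 = 6.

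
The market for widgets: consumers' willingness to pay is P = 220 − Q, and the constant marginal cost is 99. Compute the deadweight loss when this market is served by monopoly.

Perfect competition: P = MC = 99, so 220 − Q = 99 and Q = 121.
A monopolist chooses Q where MR = MC. MR = 220 − 2Q; setting this equal to 99 gives Q = 60.5 and P = 159.5.
DWL is the triangle between Q = 60.5 and Q = 121: ½·(121 − 60.5)·(159.5 − 99) = 1830.125.

DWL = 1830.125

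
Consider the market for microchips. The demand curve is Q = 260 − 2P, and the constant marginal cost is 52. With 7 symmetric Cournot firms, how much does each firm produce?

Inverting demand: P = 130 − 0.5Q.
Cournot with 7 identical firms: the symmetric best-response condition is 130 − 4q = 52. Each firm produces q = 19.5, total output Q = 136.5, price P = 61.75.

q_i = 19.5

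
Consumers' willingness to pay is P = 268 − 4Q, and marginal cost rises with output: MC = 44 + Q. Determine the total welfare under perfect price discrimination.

TS = 5017.6

With perfect price discrimination, output is the efficient level Q = 44.8 (where demand meets MC), but every buyer pays their willingness to pay: CS = 0 and PS = total surplus.
TS = 5017.6 (equal to competitive TS).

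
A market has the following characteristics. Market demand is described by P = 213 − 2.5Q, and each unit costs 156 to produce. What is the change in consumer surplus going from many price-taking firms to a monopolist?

CS falls by 487.35

Perfect competition: P = MC = 156, so 213 − 2.5Q = 156 and Q = 22.8.
CS = ½·(213 − 156)·22.8 = 649.8.
Monopoly sets MR = MC: 213 − 5Q = 156 ⇒ Q = 11.4, P = 213 − 2.5·11.4 = 184.5.
CS = ½·(213 − 184.5)·11.4 = 162.45.
Change in consumer surplus: 162.45 − 649.8 = −487.35.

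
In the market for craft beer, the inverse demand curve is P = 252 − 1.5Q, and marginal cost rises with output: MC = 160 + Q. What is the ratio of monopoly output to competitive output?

Q_m/Q_c = 0.625

A monopolist chooses Q where MR = MC. MR = 252 − 3Q; setting this equal to 160 + Q gives Q = 23 and P = 217.5.
Under competition P = MC: 252 − 1.5Q = 160 + Q ⇒ Q = 36.8, P = 196.8.
Ratio Q_m/Q_c = 23/36.8 = 0.625.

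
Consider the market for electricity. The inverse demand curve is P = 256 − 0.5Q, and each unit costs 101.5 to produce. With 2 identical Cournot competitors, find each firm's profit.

With 2 symmetric Cournot firms, each firm's FOC gives 256 − 1.5q = 101.5, so q = 103, Q = 2·103 = 206, and P = 153.
Each firm's profit = (153 − 101.5)·103 = 5304.5.

π_i = 5304.5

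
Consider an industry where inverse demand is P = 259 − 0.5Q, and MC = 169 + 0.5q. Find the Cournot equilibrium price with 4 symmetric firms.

P = 199

With 4 symmetric Cournot firms, each firm's FOC gives 259 − 2.5q = 169 + 0.5q, so q = 30, Q = 4·30 = 120, and P = 199.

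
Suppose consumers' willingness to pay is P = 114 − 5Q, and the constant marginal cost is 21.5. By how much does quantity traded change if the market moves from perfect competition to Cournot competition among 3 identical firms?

Perfect competition: P = MC = 21.5, so 114 − 5Q = 21.5 and Q = 18.5.
Cournot with 3 identical firms: the symmetric best-response condition is 114 − 20q = 21.5. Each firm produces q = 4.625, total output Q = 13.875, price P = 44.625.
Change in quantity traded: 13.875 − 18.5 = −4.625.

Q falls by 4.625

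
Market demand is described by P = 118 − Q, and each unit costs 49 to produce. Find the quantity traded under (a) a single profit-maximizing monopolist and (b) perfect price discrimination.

The monopolist equates marginal revenue to marginal cost: 118 − 2Q = 49, so Q = 34.5. From demand, P = 83.5.
Under first-degree price discrimination the firm charges each unit its demand price and produces up to where P = MC, i.e. Q = 69. Consumer surplus is zero; producer surplus equals total surplus.

Monopoly: Q = 34.5; Perfect PD: Q = 69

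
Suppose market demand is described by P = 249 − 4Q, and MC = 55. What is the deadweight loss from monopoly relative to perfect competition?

DWL = 1176.125

Under competition P = MC = 55, so Q = (249 − 55)/4 = 48.5.
Monopoly sets MR = MC: 249 − 8Q = 55 ⇒ Q = 24.25, P = 249 − 4·24.25 = 152.
DWL is the triangle between Q = 24.25 and Q = 48.5: ½·(48.5 − 24.25)·(152 − 55) = 1176.125.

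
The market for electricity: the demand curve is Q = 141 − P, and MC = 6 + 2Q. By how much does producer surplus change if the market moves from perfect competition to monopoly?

Inverting demand: P = 141 − Q.
Competitive equilibrium sets price equal to marginal cost: 141 − Q = 6 + 2Q, so Q = 45 and P = 96.
PS = P·Q − VC(Q) = 96·45 − (6·45 + ½·2·45²) = 2025.
A monopolist chooses Q where MR = MC. MR = 141 − 2Q; setting this equal to 6 + 2Q gives Q = 33.75 and P = 107.25.
PS = P·Q − VC(Q) = 107.25·33.75 − (6·33.75 + ½·2·33.75²) = 2278.125.
Change in producer surplus: 2278.125 − 2025 = 253.125.

Producer surplus rises by 253.125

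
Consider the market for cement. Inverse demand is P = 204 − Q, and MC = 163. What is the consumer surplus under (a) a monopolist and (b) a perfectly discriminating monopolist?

Monopoly: CS = 210.125; Perfect PD: CS = 0

Monopoly sets MR = MC: 204 − 2Q = 163 ⇒ Q = 20.5, P = 204 − 20.5 = 183.5.
CS = ½·(204 − 183.5)·20.5 = 210.125.
Under first-degree price discrimination the firm charges each unit its demand price and produces up to where P = MC, i.e. Q = 41. Consumer surplus is zero; producer surplus equals total surplus.
CS = 0.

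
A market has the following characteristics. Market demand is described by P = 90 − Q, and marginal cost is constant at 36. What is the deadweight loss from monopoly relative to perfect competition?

Under competition P = MC = 36, so Q = (90 − 36)/1 = 54.
Monopoly sets MR = MC: 90 − 2Q = 36 ⇒ Q = 27, P = 90 − 27 = 63.
DWL is the triangle between Q = 27 and Q = 54: ½·(54 − 27)·(63 − 36) = 364.5.

DWL = 364.5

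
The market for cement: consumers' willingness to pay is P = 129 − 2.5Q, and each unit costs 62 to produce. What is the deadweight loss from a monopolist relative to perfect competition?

Under competition P = MC = 62, so Q = (129 − 62)/2.5 = 26.8.
The monopolist equates marginal revenue to marginal cost: 129 − 5Q = 62, so Q = 13.4. From demand, P = 95.5.
DWL is the triangle between Q = 13.4 and Q = 26.8: ½·(26.8 − 13.4)·(95.5 − 62) = 224.45.

DWL = 224.45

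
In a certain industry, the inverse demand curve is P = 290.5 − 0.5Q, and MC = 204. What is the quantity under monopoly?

Q = 86.5

The monopolist equates marginal revenue to marginal cost: 290.5 − Q = 204, so Q = 86.5. From demand, P = 247.25.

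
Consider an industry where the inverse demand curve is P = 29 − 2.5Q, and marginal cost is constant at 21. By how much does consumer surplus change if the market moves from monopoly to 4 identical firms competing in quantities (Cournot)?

Consumer surplus rises by 4.992

A monopolist chooses Q where MR = MC. MR = 29 − 5Q; setting this equal to 21 gives Q = 1.6 and P = 25.
CS = ½·(29 − 25)·1.6 = 3.2.
In a 4-firm Cournot equilibrium, symmetry and the first-order condition give q = (29 − 21)/(12.5) = 0.64. So Q = 2.56 and P = 22.6.
CS = ½·(29 − 22.6)·2.56 = 8.192.
Change in consumer surplus: 8.192 − 3.2 = 4.992.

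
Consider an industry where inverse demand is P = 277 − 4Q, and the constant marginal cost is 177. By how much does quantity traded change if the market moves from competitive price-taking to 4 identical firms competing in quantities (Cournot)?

Competitive firms price at marginal cost: P = 177, giving Q = 25.
Cournot with 4 identical firms: the symmetric best-response condition is 277 − 20q = 177. Each firm produces q = 5, total output Q = 20, price P = 197.
Change in quantity traded: 20 − 25 = −5.

Quantity traded falls by 5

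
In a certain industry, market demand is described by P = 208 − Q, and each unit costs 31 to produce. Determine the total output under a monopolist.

A monopolist chooses Q where MR = MC. MR = 208 − 2Q; setting this equal to 31 gives Q = 88.5 and P = 119.5.

Q = 88.5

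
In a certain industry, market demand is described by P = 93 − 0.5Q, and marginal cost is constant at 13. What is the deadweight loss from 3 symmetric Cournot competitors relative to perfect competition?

DWL = 400

Under competition P = MC = 13, so Q = (93 − 13)/0.5 = 160.
Cournot with 3 identical firms: the symmetric best-response condition is 93 − 2q = 13. Each firm produces q = 40, total output Q = 120, price P = 33.
DWL is the triangle between Q = 120 and Q = 160: ½·(160 − 120)·(33 − 13) = 400.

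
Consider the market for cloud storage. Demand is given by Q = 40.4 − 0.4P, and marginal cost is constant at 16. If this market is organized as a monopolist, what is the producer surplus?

Inverting demand: P = 101 − 2.5Q.
A monopolist chooses Q where MR = MC. MR = 101 − 5Q; setting this equal to 16 gives Q = 17 and P = 58.5.
PS = (58.5 − 16)·17 = 722.5.

PS = 722.5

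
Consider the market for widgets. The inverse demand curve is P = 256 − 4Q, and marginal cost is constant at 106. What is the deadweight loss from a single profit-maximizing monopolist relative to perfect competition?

Competitive firms price at marginal cost: P = 106, giving Q = 37.5.
The monopolist equates marginal revenue to marginal cost: 256 − 8Q = 106, so Q = 18.75. From demand, P = 181.
DWL is the triangle between Q = 18.75 and Q = 37.5: ½·(37.5 − 18.75)·(181 − 106) = 703.125.

DWL = 703.125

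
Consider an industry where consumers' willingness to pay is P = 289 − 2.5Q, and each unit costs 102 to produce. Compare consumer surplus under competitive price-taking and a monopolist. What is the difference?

Competitive firms price at marginal cost: P = 102, giving Q = 74.8.
CS = ½·(289 − 102)·74.8 = 6993.8.
The monopolist equates marginal revenue to marginal cost: 289 − 5Q = 102, so Q = 37.4. From demand, P = 195.5.
CS = ½·(289 − 195.5)·37.4 = 1748.45.
Change in consumer surplus: 1748.45 − 6993.8 = −5245.35.

CS falls by 5245.35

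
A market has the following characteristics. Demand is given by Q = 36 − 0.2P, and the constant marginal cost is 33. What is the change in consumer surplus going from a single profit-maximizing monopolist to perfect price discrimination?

CS falls by 540.225

Inverting demand: P = 180 − 5Q.
The monopolist equates marginal revenue to marginal cost: 180 − 10Q = 33, so Q = 14.7. From demand, P = 106.5.
CS = ½·(180 − 106.5)·14.7 = 540.225.
A perfectly discriminating monopolist sells every unit with P(Q) ≥ MC(Q), so output equals the competitive quantity Q = 29.4. Each buyer pays their reservation price, so CS = 0 and the firm captures all surplus.
CS = 0.
Change in consumer surplus: 0 − 540.225 = −540.225.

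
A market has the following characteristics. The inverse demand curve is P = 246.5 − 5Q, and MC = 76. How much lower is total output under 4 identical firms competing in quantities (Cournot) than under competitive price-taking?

Competitive firms price at marginal cost: P = 76, giving Q = 34.1.
Cournot with 4 identical firms: the symmetric best-response condition is 246.5 − 25q = 76. Each firm produces q = 6.82, total output Q = 27.28, price P = 110.1.
Change in total output: 27.28 − 34.1 = −6.82.

Total output falls by 6.82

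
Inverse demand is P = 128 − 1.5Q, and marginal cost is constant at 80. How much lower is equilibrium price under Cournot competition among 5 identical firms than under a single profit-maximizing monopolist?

A monopolist chooses Q where MR = MC. MR = 128 − 3Q; setting this equal to 80 gives Q = 16 and P = 104.
Cournot with 5 identical firms: the symmetric best-response condition is 128 − 9q = 80. Each firm produces q = 16/3, total output Q = 80/3, price P = 88.
Change in equilibrium price: 88 − 104 = −16.

Equilibrium price falls by 16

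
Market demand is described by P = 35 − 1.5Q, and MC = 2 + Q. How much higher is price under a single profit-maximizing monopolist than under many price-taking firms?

Competitive equilibrium sets price equal to marginal cost: 35 − 1.5Q = 2 + Q, so Q = 13.2 and P = 15.2.
A monopolist chooses Q where MR = MC. MR = 35 − 3Q; setting this equal to 2 + Q gives Q = 8.25 and P = 22.625.
Change in price: 22.625 − 15.2 = 7.425.

Price rises by 7.425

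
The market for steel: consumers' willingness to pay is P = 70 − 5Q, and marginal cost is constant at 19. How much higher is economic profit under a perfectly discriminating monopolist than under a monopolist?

π rises by 130.05

A monopolist chooses Q where MR = MC. MR = 70 − 10Q; setting this equal to 19 gives Q = 5.1 and P = 44.5.
Profit = (44.5 − 19)·5.1 = 130.05.
With perfect price discrimination, output is the efficient level Q = 10.2 (where demand meets MC), but every buyer pays their willingness to pay: CS = 0 and PS = total surplus.
PS equals the full surplus area, 260.1. Profit = 260.1 = 260.1.
Change in economic profit: 260.1 − 130.05 = 130.05.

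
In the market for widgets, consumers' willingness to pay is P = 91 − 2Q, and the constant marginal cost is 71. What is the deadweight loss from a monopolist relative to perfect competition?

DWL = 25

Perfect competition: P = MC = 71, so 91 − 2Q = 71 and Q = 10.
The monopolist equates marginal revenue to marginal cost: 91 − 4Q = 71, so Q = 5. From demand, P = 81.
DWL is the triangle between Q = 5 and Q = 10: ½·(10 − 5)·(81 − 71) = 25.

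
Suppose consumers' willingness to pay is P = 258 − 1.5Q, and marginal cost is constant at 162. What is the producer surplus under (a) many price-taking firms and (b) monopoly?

Competition: PS = 0; Monopoly: PS = 1536

Under competition P = MC = 162, so Q = (258 − 162)/1.5 = 64.
PS = (162 − 162)·64 = 0.
A monopolist chooses Q where MR = MC. MR = 258 − 3Q; setting this equal to 162 gives Q = 32 and P = 210.
PS = (210 − 162)·32 = 1536.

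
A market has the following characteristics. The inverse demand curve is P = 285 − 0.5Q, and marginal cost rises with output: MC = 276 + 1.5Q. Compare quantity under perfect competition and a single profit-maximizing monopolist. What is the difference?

Under competition P = MC: 285 − 0.5Q = 276 + 1.5Q ⇒ Q = 4.5, P = 282.75.
A monopolist chooses Q where MR = MC. MR = 285 − Q; setting this equal to 276 + 1.5Q gives Q = 3.6 and P = 283.2.
Change in quantity: 3.6 − 4.5 = −0.9.

Quantity falls by 0.9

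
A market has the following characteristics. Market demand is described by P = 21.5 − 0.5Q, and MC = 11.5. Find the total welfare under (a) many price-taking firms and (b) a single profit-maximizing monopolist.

Competition: TS = 100; Monopoly: TS = 75

Under competition P = MC = 11.5, so Q = (21.5 − 11.5)/0.5 = 20.
CS = ½·(21.5 − 11.5)·20 = 100; PS = (11.5 − 11.5)·20 = 0; TS = 100.
A monopolist chooses Q where MR = MC. MR = 21.5 − Q; setting this equal to 11.5 gives Q = 10 and P = 16.5.
CS = ½·(21.5 − 16.5)·10 = 25; PS = (16.5 − 11.5)·10 = 50; TS = 75.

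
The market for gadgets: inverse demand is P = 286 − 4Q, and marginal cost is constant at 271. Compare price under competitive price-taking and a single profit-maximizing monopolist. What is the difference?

P rises by 7.5

Under competition P = MC = 271, so Q = (286 − 271)/4 = 3.75.
Monopoly sets MR = MC: 286 − 8Q = 271 ⇒ Q = 1.875, P = 286 − 4·1.875 = 278.5.
Change in price: 278.5 − 271 = 7.5.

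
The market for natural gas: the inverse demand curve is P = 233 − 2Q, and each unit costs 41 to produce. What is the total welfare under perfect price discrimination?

TS = 9216

With perfect price discrimination, output is the efficient level Q = 96 (where demand meets MC), but every buyer pays their willingness to pay: CS = 0 and PS = total surplus.
TS = 9216 (equal to competitive TS).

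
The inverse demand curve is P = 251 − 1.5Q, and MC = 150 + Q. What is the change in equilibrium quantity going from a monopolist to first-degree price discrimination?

Monopoly sets MR = MC: 251 − 3Q = 150 + Q ⇒ Q = 25.25, P = 251 − 1.5·25.25 = 213.125.
A perfectly discriminating monopolist sells every unit with P(Q) ≥ MC(Q), so output equals the competitive quantity Q = 40.4. Each buyer pays their reservation price, so CS = 0 and the firm captures all surplus.
Change in equilibrium quantity: 40.4 − 25.25 = 15.15.

Q rises by 15.15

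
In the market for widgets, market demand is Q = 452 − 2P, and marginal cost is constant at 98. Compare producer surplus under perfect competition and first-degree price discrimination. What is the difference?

Producer surplus rises by 16384

Inverting demand: P = 226 − 0.5Q.
Competitive firms price at marginal cost: P = 98, giving Q = 256.
PS = (98 − 98)·256 = 0.
Under first-degree price discrimination the firm charges each unit its demand price and produces up to where P = MC, i.e. Q = 256. Consumer surplus is zero; producer surplus equals total surplus.
PS = ½·(226 − 98)·256 = 16384.
Change in producer surplus: 16384 − 0 = 16384.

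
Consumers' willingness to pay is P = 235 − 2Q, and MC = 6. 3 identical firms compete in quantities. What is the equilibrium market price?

With 3 symmetric Cournot firms, each firm's FOC gives 235 − 8q = 6, so q = 28.625, Q = 3·28.625 = 85.875, and P = 63.25.

P = 63.25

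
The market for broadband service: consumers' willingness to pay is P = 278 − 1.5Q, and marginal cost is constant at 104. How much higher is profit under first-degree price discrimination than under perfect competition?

π rises by 10092

Perfect competition: P = MC = 104, so 278 − 1.5Q = 104 and Q = 116.
Profit = (104 − 104)·116 = 0.
With perfect price discrimination, output is the efficient level Q = 116 (where demand meets MC), but every buyer pays their willingness to pay: CS = 0 and PS = total surplus.
PS equals the full surplus area, 10092. Profit = 10092 = 10092.
Change in profit: 10092 − 0 = 10092.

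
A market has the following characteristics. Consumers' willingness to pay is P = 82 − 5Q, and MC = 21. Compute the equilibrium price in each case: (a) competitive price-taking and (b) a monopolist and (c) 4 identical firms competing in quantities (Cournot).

Competition: P = 21; Monopoly: P = 51.5; Cournot: P = 33.2

Perfect competition: P = MC = 21, so 82 − 5Q = 21 and Q = 12.2.
A monopolist chooses Q where MR = MC. MR = 82 − 10Q; setting this equal to 21 gives Q = 6.1 and P = 51.5.
Cournot with 4 identical firms: the symmetric best-response condition is 82 − 25q = 21. Each firm produces q = 2.44, total output Q = 9.76, price P = 33.2.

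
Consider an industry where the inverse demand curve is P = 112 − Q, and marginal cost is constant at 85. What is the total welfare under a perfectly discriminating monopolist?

With perfect price discrimination, output is the efficient level Q = 27 (where demand meets MC), but every buyer pays their willingness to pay: CS = 0 and PS = total surplus.
TS = 364.5 (equal to competitive TS).

TS = 364.5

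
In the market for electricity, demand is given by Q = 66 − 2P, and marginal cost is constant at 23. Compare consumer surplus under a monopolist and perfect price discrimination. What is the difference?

CS falls by 25

Inverting demand: P = 33 − 0.5Q.
Monopoly sets MR = MC: 33 − Q = 23 ⇒ Q = 10, P = 33 − 0.5·10 = 28.
CS = ½·(33 − 28)·10 = 25.
With perfect price discrimination, output is the efficient level Q = 20 (where demand meets MC), but every buyer pays their willingness to pay: CS = 0 and PS = total surplus.
CS = 0.
Change in consumer surplus: 0 − 25 = −25.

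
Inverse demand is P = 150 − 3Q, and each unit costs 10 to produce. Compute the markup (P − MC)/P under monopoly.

A monopolist chooses Q where MR = MC. MR = 150 − 6Q; setting this equal to 10 gives Q = 70/3 and P = 80.
Lerner index = (P − MC)/P = (80 − 10)/80 = 0.875.

Lerner index = 0.875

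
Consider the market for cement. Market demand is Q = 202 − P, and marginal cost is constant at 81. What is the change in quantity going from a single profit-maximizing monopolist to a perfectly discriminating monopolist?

Q rises by 60.5

Inverting demand: P = 202 − Q.
The monopolist equates marginal revenue to marginal cost: 202 − 2Q = 81, so Q = 60.5. From demand, P = 141.5.
A perfectly discriminating monopolist sells every unit with P(Q) ≥ MC(Q), so output equals the competitive quantity Q = 121. Each buyer pays their reservation price, so CS = 0 and the firm captures all surplus.
Change in quantity: 121 − 60.5 = 60.5.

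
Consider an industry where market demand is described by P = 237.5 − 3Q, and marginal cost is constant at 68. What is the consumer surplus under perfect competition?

CS = 4788.375

Perfect competition: P = MC = 68, so 237.5 − 3Q = 68 and Q = 56.5.
CS = ½·(237.5 − 68)·56.5 = 4788.375.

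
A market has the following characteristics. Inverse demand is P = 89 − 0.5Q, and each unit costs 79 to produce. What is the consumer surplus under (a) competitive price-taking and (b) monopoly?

Competitive firms price at marginal cost: P = 79, giving Q = 20.
CS = ½·(89 − 79)·20 = 100.
The monopolist equates marginal revenue to marginal cost: 89 − Q = 79, so Q = 10. From demand, P = 84.
CS = ½·(89 − 84)·10 = 25.

Competition: CS = 100; Monopoly: CS = 25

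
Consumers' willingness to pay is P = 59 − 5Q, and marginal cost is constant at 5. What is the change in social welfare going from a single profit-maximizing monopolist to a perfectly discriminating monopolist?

Social welfare rises by 72.9

Monopoly sets MR = MC: 59 − 10Q = 5 ⇒ Q = 5.4, P = 59 − 5·5.4 = 32.
CS = ½·(59 − 32)·5.4 = 72.9; PS = (32 − 5)·5.4 = 145.8; TS = 218.7.
Under first-degree price discrimination the firm charges each unit its demand price and produces up to where P = MC, i.e. Q = 10.8. Consumer surplus is zero; producer surplus equals total surplus.
TS = 291.6 (equal to competitive TS).
Change in social welfare: 291.6 − 218.7 = 72.9.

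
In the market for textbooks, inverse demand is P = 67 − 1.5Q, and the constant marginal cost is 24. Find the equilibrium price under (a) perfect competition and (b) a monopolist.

Competition: P = 24; Monopoly: P = 45.5

Perfect competition: P = MC = 24, so 67 − 1.5Q = 24 and Q = 86/3.
Monopoly sets MR = MC: 67 − 3Q = 24 ⇒ Q = 43/3, P = 67 − 1.5·43/3 = 45.5.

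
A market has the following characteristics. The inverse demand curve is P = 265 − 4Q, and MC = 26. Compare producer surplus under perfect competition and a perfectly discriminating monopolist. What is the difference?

PS rises by 7140.125

Perfect competition: P = MC = 26, so 265 − 4Q = 26 and Q = 59.75.
PS = (26 − 26)·59.75 = 0.
With perfect price discrimination, output is the efficient level Q = 59.75 (where demand meets MC), but every buyer pays their willingness to pay: CS = 0 and PS = total surplus.
PS = ½·(265 − 26)·59.75 = 7140.125.
Change in producer surplus: 7140.125 − 0 = 7140.125.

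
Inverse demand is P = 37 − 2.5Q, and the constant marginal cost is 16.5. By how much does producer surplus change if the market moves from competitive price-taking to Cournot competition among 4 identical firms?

Under competition P = MC = 16.5, so Q = (37 − 16.5)/2.5 = 8.2.
PS = (16.5 − 16.5)·8.2 = 0.
With 4 symmetric Cournot firms, each firm's FOC gives 37 − 12.5q = 16.5, so q = 1.64, Q = 4·1.64 = 6.56, and P = 20.6.
PS = (20.6 − 16.5)·6.56 = 26.896.
Change in producer surplus: 26.896 − 0 = 26.896.

PS rises by 26.896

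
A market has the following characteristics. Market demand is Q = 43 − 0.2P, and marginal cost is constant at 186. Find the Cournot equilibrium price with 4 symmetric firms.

Inverting demand: P = 215 − 5Q.
In a 4-firm Cournot equilibrium, symmetry and the first-order condition give q = (215 − 186)/(25) = 1.16. So Q = 4.64 and P = 191.8.

P = 191.8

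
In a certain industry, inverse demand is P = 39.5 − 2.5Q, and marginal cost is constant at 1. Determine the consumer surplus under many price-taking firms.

CS = 296.45

Under competition P = MC = 1, so Q = (39.5 − 1)/2.5 = 15.4.
CS = ½·(39.5 − 1)·15.4 = 296.45.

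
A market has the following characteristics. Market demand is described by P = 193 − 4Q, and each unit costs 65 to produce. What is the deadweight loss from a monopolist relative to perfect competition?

Under competition P = MC = 65, so Q = (193 − 65)/4 = 32.
The monopolist equates marginal revenue to marginal cost: 193 − 8Q = 65, so Q = 16. From demand, P = 129.
DWL is the triangle between Q = 16 and Q = 32: ½·(32 − 16)·(129 − 65) = 512.

DWL = 512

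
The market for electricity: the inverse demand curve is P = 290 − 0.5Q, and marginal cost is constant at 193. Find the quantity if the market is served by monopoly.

Q = 97

Monopoly sets MR = MC: 290 − Q = 193 ⇒ Q = 97, P = 290 − 0.5·97 = 241.5.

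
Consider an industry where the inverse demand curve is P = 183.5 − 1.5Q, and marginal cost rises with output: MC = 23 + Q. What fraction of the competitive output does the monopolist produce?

Q_m/Q_c = 0.625

Monopoly sets MR = MC: 183.5 − 3Q = 23 + Q ⇒ Q = 40.125, P = 183.5 − 1.5·40.125 = 1973/16.
Under competition P = MC: 183.5 − 1.5Q = 23 + Q ⇒ Q = 64.2, P = 87.2.
Ratio Q_m/Q_c = 40.125/64.2 = 0.625.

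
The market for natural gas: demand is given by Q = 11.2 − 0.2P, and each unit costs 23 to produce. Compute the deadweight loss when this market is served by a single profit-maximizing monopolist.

DWL = 27.225

Inverting demand: P = 56 − 5Q.
Competitive firms price at marginal cost: P = 23, giving Q = 6.6.
Monopoly sets MR = MC: 56 − 10Q = 23 ⇒ Q = 3.3, P = 56 − 5·3.3 = 39.5.
DWL is the triangle between Q = 3.3 and Q = 6.6: ½·(6.6 − 3.3)·(39.5 − 23) = 27.225.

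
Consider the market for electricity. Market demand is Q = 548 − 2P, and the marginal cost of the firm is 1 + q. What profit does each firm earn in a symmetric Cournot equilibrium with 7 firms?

π_i = 2981.16

Inverting demand: P = 274 − 0.5Q.
With 7 symmetric Cournot firms, each firm's FOC gives 274 − 4q = 1 + q, so q = 54.6, Q = 7·54.6 = 382.2, and P = 82.9.
Each firm's profit = 82.9·54.6 − (1·54.6 + ½·1·54.6²) = 2981.16.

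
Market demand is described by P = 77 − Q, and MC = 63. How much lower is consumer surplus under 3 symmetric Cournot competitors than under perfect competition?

Consumer surplus falls by 42.875

Perfect competition: P = MC = 63, so 77 − Q = 63 and Q = 14.
CS = ½·(77 − 63)·14 = 98.
Cournot with 3 identical firms: the symmetric best-response condition is 77 − 4q = 63. Each firm produces q = 3.5, total output Q = 10.5, price P = 66.5.
CS = ½·(77 − 66.5)·10.5 = 55.125.
Change in consumer surplus: 55.125 − 98 = −42.875.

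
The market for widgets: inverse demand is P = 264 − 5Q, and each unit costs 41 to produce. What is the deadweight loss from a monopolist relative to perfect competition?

Under competition P = MC = 41, so Q = (264 − 41)/5 = 44.6.
A monopolist chooses Q where MR = MC. MR = 264 − 10Q; setting this equal to 41 gives Q = 22.3 and P = 152.5.
DWL is the triangle between Q = 22.3 and Q = 44.6: ½·(44.6 − 22.3)·(152.5 − 41) = 1243.225.

DWL = 1243.225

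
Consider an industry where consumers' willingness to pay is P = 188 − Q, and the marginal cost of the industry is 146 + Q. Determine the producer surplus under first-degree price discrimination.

PS = 441

Under first-degree price discrimination the firm charges each unit its demand price and produces up to where P = MC, i.e. Q = 21. Consumer surplus is zero; producer surplus equals total surplus.
PS = ½·(188 − 146)·21 = 441.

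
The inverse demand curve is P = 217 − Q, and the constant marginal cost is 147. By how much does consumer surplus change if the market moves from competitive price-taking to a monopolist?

CS falls by 1837.5

Perfect competition: P = MC = 147, so 217 − Q = 147 and Q = 70.
CS = ½·(217 − 147)·70 = 2450.
A monopolist chooses Q where MR = MC. MR = 217 − 2Q; setting this equal to 147 gives Q = 35 and P = 182.
CS = ½·(217 − 182)·35 = 612.5.
Change in consumer surplus: 612.5 − 2450 = −1837.5.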